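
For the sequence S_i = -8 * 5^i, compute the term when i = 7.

S_7 = -8 * 5^7 = -8 * 78125 = -625000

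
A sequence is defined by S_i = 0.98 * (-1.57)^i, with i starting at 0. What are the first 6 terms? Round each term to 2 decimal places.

This is a geometric sequence.
i=0: S_0 = 0.98 * (-1.57)^0 = 0.98
i=1: S_1 = 0.98 * (-1.57)^1 ≈ -1.54
i=2: S_2 = 0.98 * (-1.57)^2 ≈ 2.42
i=3: S_3 = 0.98 * (-1.57)^3 ≈ -3.79
i=4: S_4 = 0.98 * (-1.57)^4 ≈ 5.95
i=5: S_5 = 0.98 * (-1.57)^5 ≈ -9.35
The first 6 terms are: [0.98, -1.54, 2.42, -3.79, 5.95, -9.35]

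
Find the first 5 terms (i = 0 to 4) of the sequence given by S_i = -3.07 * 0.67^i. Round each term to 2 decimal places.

This is a geometric sequence.
i=0: S_0 = -3.07 * 0.67^0 = -3.07
i=1: S_1 = -3.07 * 0.67^1 ≈ -2.06
i=2: S_2 = -3.07 * 0.67^2 ≈ -1.38
i=3: S_3 = -3.07 * 0.67^3 ≈ -0.92
i=4: S_4 = -3.07 * 0.67^4 ≈ -0.62
The first 5 terms are: [-3.07, -2.06, -1.38, -0.92, -0.62]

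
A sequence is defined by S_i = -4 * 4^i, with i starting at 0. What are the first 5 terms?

This is a geometric sequence.
i=0: S_0 = -4 * 4^0 = -4
i=1: S_1 = -4 * 4^1 = -16
i=2: S_2 = -4 * 4^2 = -64
i=3: S_3 = -4 * 4^3 = -256
i=4: S_4 = -4 * 4^4 = -1024
The first 5 terms are: [-4, -16, -64, -256, -1024]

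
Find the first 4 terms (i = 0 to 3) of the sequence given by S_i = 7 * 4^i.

This is a geometric sequence.
i=0: S_0 = 7 * 4^0 = 7
i=1: S_1 = 7 * 4^1 = 28
i=2: S_2 = 7 * 4^2 = 112
i=3: S_3 = 7 * 4^3 = 448
The first 4 terms are: [7, 28, 112, 448]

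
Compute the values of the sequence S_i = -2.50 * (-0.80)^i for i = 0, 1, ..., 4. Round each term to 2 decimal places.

This is a geometric sequence.
i=0: S_0 = -2.5 * (-0.8)^0 = -2.5
i=1: S_1 = -2.5 * (-0.8)^1 = 2.0
i=2: S_2 = -2.5 * (-0.8)^2 = -1.6
i=3: S_3 = -2.5 * (-0.8)^3 = 1.28
i=4: S_4 = -2.5 * (-0.8)^4 ≈ -1.02
The first 5 terms are: [-2.5, 2.0, -1.6, 1.28, -1.02]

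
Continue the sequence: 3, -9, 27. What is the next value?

Ratios: -9 / 3 = -3.0
This is a geometric sequence with common ratio r = -3.
Next term = 27 * -3 = -81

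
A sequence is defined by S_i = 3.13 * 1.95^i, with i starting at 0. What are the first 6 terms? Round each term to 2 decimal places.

This is a geometric sequence.
i=0: S_0 = 3.13 * 1.95^0 = 3.13
i=1: S_1 = 3.13 * 1.95^1 ≈ 6.1
i=2: S_2 = 3.13 * 1.95^2 ≈ 11.9
i=3: S_3 = 3.13 * 1.95^3 ≈ 23.21
i=4: S_4 = 3.13 * 1.95^4 ≈ 45.26
i=5: S_5 = 3.13 * 1.95^5 ≈ 88.25
The first 6 terms are: [3.13, 6.1, 11.9, 23.21, 45.26, 88.25]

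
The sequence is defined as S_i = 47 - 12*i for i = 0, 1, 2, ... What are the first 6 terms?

This is an arithmetic sequence.
i=0: S_0 = 47 + -12*0 = 47
i=1: S_1 = 47 + -12*1 = 35
i=2: S_2 = 47 + -12*2 = 23
i=3: S_3 = 47 + -12*3 = 11
i=4: S_4 = 47 + -12*4 = -1
i=5: S_5 = 47 + -12*5 = -13
The first 6 terms are: [47, 35, 23, 11, -1, -13]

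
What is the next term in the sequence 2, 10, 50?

Ratios: 10 / 2 = 5.0
This is a geometric sequence with common ratio r = 5.
Next term = 50 * 5 = 250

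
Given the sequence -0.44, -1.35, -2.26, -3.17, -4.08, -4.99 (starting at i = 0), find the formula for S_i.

Check differences: -1.35 - -0.44 = -0.91
-2.26 - -1.35 = -0.91
Common difference d = -0.91.
First term a = -0.44.
Formula: S_i = -0.44 - 0.91*i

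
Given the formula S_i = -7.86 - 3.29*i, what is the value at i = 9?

S_9 = -7.86 + -3.29*9 = -7.86 + -29.61 = -37.47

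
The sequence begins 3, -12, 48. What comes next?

Ratios: -12 / 3 = -4.0
This is a geometric sequence with common ratio r = -4.
Next term = 48 * -4 = -192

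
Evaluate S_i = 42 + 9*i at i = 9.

S_9 = 42 + 9*9 = 42 + 81 = 123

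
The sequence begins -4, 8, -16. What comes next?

Ratios: 8 / -4 = -2.0
This is a geometric sequence with common ratio r = -2.
Next term = -16 * -2 = 32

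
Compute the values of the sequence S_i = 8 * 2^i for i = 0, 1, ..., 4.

This is a geometric sequence.
i=0: S_0 = 8 * 2^0 = 8
i=1: S_1 = 8 * 2^1 = 16
i=2: S_2 = 8 * 2^2 = 32
i=3: S_3 = 8 * 2^3 = 64
i=4: S_4 = 8 * 2^4 = 128
The first 5 terms are: [8, 16, 32, 64, 128]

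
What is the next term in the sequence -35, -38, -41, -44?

Differences: -38 - -35 = -3
This is an arithmetic sequence with common difference d = -3.
Next term = -44 + -3 = -47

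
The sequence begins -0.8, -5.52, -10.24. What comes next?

Differences: -5.52 - -0.8 = -4.72
This is an arithmetic sequence with common difference d = -4.72.
Next term = -10.24 + -4.72 = -14.96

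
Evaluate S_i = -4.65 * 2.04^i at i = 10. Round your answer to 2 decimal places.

S_10 = -4.65 * 2.04^10 ≈ -4.65 * 1248.2503 ≈ -5804.36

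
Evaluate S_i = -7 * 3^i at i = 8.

S_8 = -7 * 3^8 = -7 * 6561 = -45927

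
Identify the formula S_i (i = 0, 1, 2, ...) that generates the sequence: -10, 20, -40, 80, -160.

Check ratios: 20 / -10 = -2.0
Common ratio r = -2.
First term a = -10.
Formula: S_i = -10 * (-2)^i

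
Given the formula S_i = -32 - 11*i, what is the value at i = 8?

S_8 = -32 + -11*8 = -32 + -88 = -120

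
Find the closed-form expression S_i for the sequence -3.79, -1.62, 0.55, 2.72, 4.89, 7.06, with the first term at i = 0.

Check differences: -1.62 - -3.79 = 2.17
0.55 - -1.62 = 2.17
Common difference d = 2.17.
First term a = -3.79.
Formula: S_i = -3.79 + 2.17*i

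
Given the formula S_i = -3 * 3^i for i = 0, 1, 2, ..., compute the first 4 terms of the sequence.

This is a geometric sequence.
i=0: S_0 = -3 * 3^0 = -3
i=1: S_1 = -3 * 3^1 = -9
i=2: S_2 = -3 * 3^2 = -27
i=3: S_3 = -3 * 3^3 = -81
The first 4 terms are: [-3, -9, -27, -81]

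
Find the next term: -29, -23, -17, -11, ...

Differences: -23 - -29 = 6
This is an arithmetic sequence with common difference d = 6.
Next term = -11 + 6 = -5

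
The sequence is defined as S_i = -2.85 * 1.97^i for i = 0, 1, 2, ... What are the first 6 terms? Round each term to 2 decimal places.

This is a geometric sequence.
i=0: S_0 = -2.85 * 1.97^0 = -2.85
i=1: S_1 = -2.85 * 1.97^1 ≈ -5.61
i=2: S_2 = -2.85 * 1.97^2 ≈ -11.06
i=3: S_3 = -2.85 * 1.97^3 ≈ -21.79
i=4: S_4 = -2.85 * 1.97^4 ≈ -42.92
i=5: S_5 = -2.85 * 1.97^5 ≈ -84.56
The first 6 terms are: [-2.85, -5.61, -11.06, -21.79, -42.92, -84.56]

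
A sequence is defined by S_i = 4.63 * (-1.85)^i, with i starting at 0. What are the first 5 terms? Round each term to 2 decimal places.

This is a geometric sequence.
i=0: S_0 = 4.63 * (-1.85)^0 = 4.63
i=1: S_1 = 4.63 * (-1.85)^1 ≈ -8.57
i=2: S_2 = 4.63 * (-1.85)^2 ≈ 15.85
i=3: S_3 = 4.63 * (-1.85)^3 ≈ -29.32
i=4: S_4 = 4.63 * (-1.85)^4 ≈ 54.23
The first 5 terms are: [4.63, -8.57, 15.85, -29.32, 54.23]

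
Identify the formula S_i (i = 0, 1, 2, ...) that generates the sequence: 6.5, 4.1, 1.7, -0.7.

Check differences: 4.1 - 6.5 = -2.4
1.7 - 4.1 = -2.4
Common difference d = -2.4.
First term a = 6.5.
Formula: S_i = 6.50 - 2.40*i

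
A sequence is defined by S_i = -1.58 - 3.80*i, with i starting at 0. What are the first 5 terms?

This is an arithmetic sequence.
i=0: S_0 = -1.58 + -3.8*0 = -1.58
i=1: S_1 = -1.58 + -3.8*1 = -5.38
i=2: S_2 = -1.58 + -3.8*2 = -9.18
i=3: S_3 = -1.58 + -3.8*3 = -12.98
i=4: S_4 = -1.58 + -3.8*4 = -16.78
The first 5 terms are: [-1.58, -5.38, -9.18, -12.98, -16.78]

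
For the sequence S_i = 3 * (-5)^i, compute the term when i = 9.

S_9 = 3 * (-5)^9 = 3 * -1953125 = -5859375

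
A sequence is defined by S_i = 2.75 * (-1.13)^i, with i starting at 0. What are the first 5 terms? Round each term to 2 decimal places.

This is a geometric sequence.
i=0: S_0 = 2.75 * (-1.13)^0 = 2.75
i=1: S_1 = 2.75 * (-1.13)^1 ≈ -3.11
i=2: S_2 = 2.75 * (-1.13)^2 ≈ 3.51
i=3: S_3 = 2.75 * (-1.13)^3 ≈ -3.97
i=4: S_4 = 2.75 * (-1.13)^4 ≈ 4.48
The first 5 terms are: [2.75, -3.11, 3.51, -3.97, 4.48]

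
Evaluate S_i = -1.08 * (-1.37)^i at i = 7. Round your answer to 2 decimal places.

S_7 = -1.08 * (-1.37)^7 ≈ -1.08 * -9.0582 ≈ 9.78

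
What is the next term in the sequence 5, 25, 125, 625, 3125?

Ratios: 25 / 5 = 5.0
This is a geometric sequence with common ratio r = 5.
Next term = 3125 * 5 = 15625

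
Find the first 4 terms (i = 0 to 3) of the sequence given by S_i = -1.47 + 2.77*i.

This is an arithmetic sequence.
i=0: S_0 = -1.47 + 2.77*0 = -1.47
i=1: S_1 = -1.47 + 2.77*1 = 1.3
i=2: S_2 = -1.47 + 2.77*2 = 4.07
i=3: S_3 = -1.47 + 2.77*3 = 6.84
The first 4 terms are: [-1.47, 1.3, 4.07, 6.84]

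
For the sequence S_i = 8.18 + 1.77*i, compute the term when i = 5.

S_5 = 8.18 + 1.77*5 = 8.18 + 8.85 = 17.03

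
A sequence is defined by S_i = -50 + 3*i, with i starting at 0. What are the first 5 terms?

This is an arithmetic sequence.
i=0: S_0 = -50 + 3*0 = -50
i=1: S_1 = -50 + 3*1 = -47
i=2: S_2 = -50 + 3*2 = -44
i=3: S_3 = -50 + 3*3 = -41
i=4: S_4 = -50 + 3*4 = -38
The first 5 terms are: [-50, -47, -44, -41, -38]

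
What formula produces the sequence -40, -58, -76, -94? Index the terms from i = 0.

Check differences: -58 - -40 = -18
-76 - -58 = -18
Common difference d = -18.
First term a = -40.
Formula: S_i = -40 - 18*i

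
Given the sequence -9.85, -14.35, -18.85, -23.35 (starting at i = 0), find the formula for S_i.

Check differences: -14.35 - -9.85 = -4.5
-18.85 - -14.35 = -4.5
Common difference d = -4.5.
First term a = -9.85.
Formula: S_i = -9.85 - 4.50*i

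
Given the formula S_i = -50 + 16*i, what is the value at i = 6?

S_6 = -50 + 16*6 = -50 + 96 = 46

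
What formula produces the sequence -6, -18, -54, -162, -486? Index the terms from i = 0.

Check ratios: -18 / -6 = 3.0
Common ratio r = 3.
First term a = -6.
Formula: S_i = -6 * 3^i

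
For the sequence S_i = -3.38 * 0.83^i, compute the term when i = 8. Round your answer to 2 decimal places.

S_8 = -3.38 * 0.83^8 ≈ -3.38 * 0.2252 ≈ -0.76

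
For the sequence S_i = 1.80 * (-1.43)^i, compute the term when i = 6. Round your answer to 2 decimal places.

S_6 = 1.8 * (-1.43)^6 ≈ 1.8 * 8.551 ≈ 15.39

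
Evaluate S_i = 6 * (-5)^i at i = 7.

S_7 = 6 * (-5)^7 = 6 * -78125 = -468750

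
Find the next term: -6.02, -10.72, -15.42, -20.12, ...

Differences: -10.72 - -6.02 = -4.7
This is an arithmetic sequence with common difference d = -4.7.
Next term = -20.12 + -4.7 = -24.82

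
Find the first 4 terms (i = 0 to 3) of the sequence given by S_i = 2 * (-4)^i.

This is a geometric sequence.
i=0: S_0 = 2 * (-4)^0 = 2
i=1: S_1 = 2 * (-4)^1 = -8
i=2: S_2 = 2 * (-4)^2 = 32
i=3: S_3 = 2 * (-4)^3 = -128
The first 4 terms are: [2, -8, 32, -128]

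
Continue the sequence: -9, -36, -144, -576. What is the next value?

Ratios: -36 / -9 = 4.0
This is a geometric sequence with common ratio r = 4.
Next term = -576 * 4 = -2304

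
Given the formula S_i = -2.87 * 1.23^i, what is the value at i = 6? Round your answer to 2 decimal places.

S_6 = -2.87 * 1.23^6 ≈ -2.87 * 3.4628 ≈ -9.94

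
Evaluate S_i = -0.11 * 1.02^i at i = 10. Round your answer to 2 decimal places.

S_10 = -0.11 * 1.02^10 ≈ -0.11 * 1.219 ≈ -0.13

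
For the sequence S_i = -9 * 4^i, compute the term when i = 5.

S_5 = -9 * 4^5 = -9 * 1024 = -9216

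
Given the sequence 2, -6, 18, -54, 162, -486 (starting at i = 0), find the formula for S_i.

Check ratios: -6 / 2 = -3.0
Common ratio r = -3.
First term a = 2.
Formula: S_i = 2 * (-3)^i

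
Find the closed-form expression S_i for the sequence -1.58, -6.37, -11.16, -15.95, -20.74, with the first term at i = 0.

Check differences: -6.37 - -1.58 = -4.79
-11.16 - -6.37 = -4.79
Common difference d = -4.79.
First term a = -1.58.
Formula: S_i = -1.58 - 4.79*i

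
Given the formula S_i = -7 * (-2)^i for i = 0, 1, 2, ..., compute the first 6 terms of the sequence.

This is a geometric sequence.
i=0: S_0 = -7 * (-2)^0 = -7
i=1: S_1 = -7 * (-2)^1 = 14
i=2: S_2 = -7 * (-2)^2 = -28
i=3: S_3 = -7 * (-2)^3 = 56
i=4: S_4 = -7 * (-2)^4 = -112
i=5: S_5 = -7 * (-2)^5 = 224
The first 6 terms are: [-7, 14, -28, 56, -112, 224]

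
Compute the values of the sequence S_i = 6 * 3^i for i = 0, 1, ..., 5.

This is a geometric sequence.
i=0: S_0 = 6 * 3^0 = 6
i=1: S_1 = 6 * 3^1 = 18
i=2: S_2 = 6 * 3^2 = 54
i=3: S_3 = 6 * 3^3 = 162
i=4: S_4 = 6 * 3^4 = 486
i=5: S_5 = 6 * 3^5 = 1458
The first 6 terms are: [6, 18, 54, 162, 486, 1458]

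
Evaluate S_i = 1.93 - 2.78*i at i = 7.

S_7 = 1.93 + -2.78*7 = 1.93 + -19.46 = -17.53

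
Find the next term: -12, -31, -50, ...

Differences: -31 - -12 = -19
This is an arithmetic sequence with common difference d = -19.
Next term = -50 + -19 = -69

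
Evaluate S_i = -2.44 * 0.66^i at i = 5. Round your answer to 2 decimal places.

S_5 = -2.44 * 0.66^5 ≈ -2.44 * 0.1252 ≈ -0.31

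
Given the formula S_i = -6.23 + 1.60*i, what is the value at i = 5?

S_5 = -6.23 + 1.6*5 = -6.23 + 8.0 = 1.77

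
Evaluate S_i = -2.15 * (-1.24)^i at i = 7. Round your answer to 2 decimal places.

S_7 = -2.15 * (-1.24)^7 ≈ -2.15 * -4.5077 ≈ 9.69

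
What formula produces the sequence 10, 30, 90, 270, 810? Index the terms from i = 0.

Check ratios: 30 / 10 = 3.0
Common ratio r = 3.
First term a = 10.
Formula: S_i = 10 * 3^i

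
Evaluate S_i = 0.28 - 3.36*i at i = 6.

S_6 = 0.28 + -3.36*6 = 0.28 + -20.16 = -19.88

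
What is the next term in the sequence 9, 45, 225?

Ratios: 45 / 9 = 5.0
This is a geometric sequence with common ratio r = 5.
Next term = 225 * 5 = 1125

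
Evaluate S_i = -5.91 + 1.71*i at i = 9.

S_9 = -5.91 + 1.71*9 = -5.91 + 15.39 = 9.48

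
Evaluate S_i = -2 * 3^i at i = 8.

S_8 = -2 * 3^8 = -2 * 6561 = -13122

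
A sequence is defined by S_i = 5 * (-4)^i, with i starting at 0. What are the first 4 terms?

This is a geometric sequence.
i=0: S_0 = 5 * (-4)^0 = 5
i=1: S_1 = 5 * (-4)^1 = -20
i=2: S_2 = 5 * (-4)^2 = 80
i=3: S_3 = 5 * (-4)^3 = -320
The first 4 terms are: [5, -20, 80, -320]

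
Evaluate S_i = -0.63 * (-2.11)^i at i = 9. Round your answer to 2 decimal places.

S_9 = -0.63 * (-2.11)^9 ≈ -0.63 * -828.9763 ≈ 522.26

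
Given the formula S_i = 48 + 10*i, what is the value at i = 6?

S_6 = 48 + 10*6 = 48 + 60 = 108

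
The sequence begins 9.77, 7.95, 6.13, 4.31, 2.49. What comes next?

Differences: 7.95 - 9.77 = -1.82
This is an arithmetic sequence with common difference d = -1.82.
Next term = 2.49 + -1.82 = 0.67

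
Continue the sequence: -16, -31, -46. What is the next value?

Differences: -31 - -16 = -15
This is an arithmetic sequence with common difference d = -15.
Next term = -46 + -15 = -61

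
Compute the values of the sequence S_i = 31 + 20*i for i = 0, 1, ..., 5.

This is an arithmetic sequence.
i=0: S_0 = 31 + 20*0 = 31
i=1: S_1 = 31 + 20*1 = 51
i=2: S_2 = 31 + 20*2 = 71
i=3: S_3 = 31 + 20*3 = 91
i=4: S_4 = 31 + 20*4 = 111
i=5: S_5 = 31 + 20*5 = 131
The first 6 terms are: [31, 51, 71, 91, 111, 131]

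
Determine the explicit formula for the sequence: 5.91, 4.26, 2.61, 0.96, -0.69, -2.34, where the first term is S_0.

Check differences: 4.26 - 5.91 = -1.65
2.61 - 4.26 = -1.65
Common difference d = -1.65.
First term a = 5.91.
Formula: S_i = 5.91 - 1.65*i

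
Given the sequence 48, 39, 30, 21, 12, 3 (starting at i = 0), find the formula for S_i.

Check differences: 39 - 48 = -9
30 - 39 = -9
Common difference d = -9.
First term a = 48.
Formula: S_i = 48 - 9*i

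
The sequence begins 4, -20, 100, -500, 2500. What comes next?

Ratios: -20 / 4 = -5.0
This is a geometric sequence with common ratio r = -5.
Next term = 2500 * -5 = -12500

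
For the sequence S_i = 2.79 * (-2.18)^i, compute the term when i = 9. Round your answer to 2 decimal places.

S_9 = 2.79 * (-2.18)^9 ≈ 2.79 * -1112.0094 ≈ -3102.51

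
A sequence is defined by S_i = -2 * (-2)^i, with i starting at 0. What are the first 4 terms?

This is a geometric sequence.
i=0: S_0 = -2 * (-2)^0 = -2
i=1: S_1 = -2 * (-2)^1 = 4
i=2: S_2 = -2 * (-2)^2 = -8
i=3: S_3 = -2 * (-2)^3 = 16
The first 4 terms are: [-2, 4, -8, 16]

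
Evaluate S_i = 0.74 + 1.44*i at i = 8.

S_8 = 0.74 + 1.44*8 = 0.74 + 11.52 = 12.26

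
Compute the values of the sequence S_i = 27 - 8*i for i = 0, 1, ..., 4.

This is an arithmetic sequence.
i=0: S_0 = 27 + -8*0 = 27
i=1: S_1 = 27 + -8*1 = 19
i=2: S_2 = 27 + -8*2 = 11
i=3: S_3 = 27 + -8*3 = 3
i=4: S_4 = 27 + -8*4 = -5
The first 5 terms are: [27, 19, 11, 3, -5]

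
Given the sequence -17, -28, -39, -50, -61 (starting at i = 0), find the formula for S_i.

Check differences: -28 - -17 = -11
-39 - -28 = -11
Common difference d = -11.
First term a = -17.
Formula: S_i = -17 - 11*i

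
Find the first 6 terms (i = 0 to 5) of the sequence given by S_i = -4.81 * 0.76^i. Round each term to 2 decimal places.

This is a geometric sequence.
i=0: S_0 = -4.81 * 0.76^0 = -4.81
i=1: S_1 = -4.81 * 0.76^1 ≈ -3.66
i=2: S_2 = -4.81 * 0.76^2 ≈ -2.78
i=3: S_3 = -4.81 * 0.76^3 ≈ -2.11
i=4: S_4 = -4.81 * 0.76^4 ≈ -1.6
i=5: S_5 = -4.81 * 0.76^5 ≈ -1.22
The first 6 terms are: [-4.81, -3.66, -2.78, -2.11, -1.6, -1.22]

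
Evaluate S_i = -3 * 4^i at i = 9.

S_9 = -3 * 4^9 = -3 * 262144 = -786432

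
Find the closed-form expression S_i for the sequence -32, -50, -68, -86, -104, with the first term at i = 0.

Check differences: -50 - -32 = -18
-68 - -50 = -18
Common difference d = -18.
First term a = -32.
Formula: S_i = -32 - 18*i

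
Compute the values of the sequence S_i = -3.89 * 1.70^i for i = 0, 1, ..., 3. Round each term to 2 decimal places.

This is a geometric sequence.
i=0: S_0 = -3.89 * 1.7^0 = -3.89
i=1: S_1 = -3.89 * 1.7^1 ≈ -6.61
i=2: S_2 = -3.89 * 1.7^2 ≈ -11.24
i=3: S_3 = -3.89 * 1.7^3 ≈ -19.11
The first 4 terms are: [-3.89, -6.61, -11.24, -19.11]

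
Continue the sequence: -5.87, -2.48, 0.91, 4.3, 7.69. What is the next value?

Differences: -2.48 - -5.87 = 3.39
This is an arithmetic sequence with common difference d = 3.39.
Next term = 7.69 + 3.39 = 11.08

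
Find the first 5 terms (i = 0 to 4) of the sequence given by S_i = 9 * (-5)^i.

This is a geometric sequence.
i=0: S_0 = 9 * (-5)^0 = 9
i=1: S_1 = 9 * (-5)^1 = -45
i=2: S_2 = 9 * (-5)^2 = 225
i=3: S_3 = 9 * (-5)^3 = -1125
i=4: S_4 = 9 * (-5)^4 = 5625
The first 5 terms are: [9, -45, 225, -1125, 5625]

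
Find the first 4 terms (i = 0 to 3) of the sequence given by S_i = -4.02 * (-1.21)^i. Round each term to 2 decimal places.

This is a geometric sequence.
i=0: S_0 = -4.02 * (-1.21)^0 = -4.02
i=1: S_1 = -4.02 * (-1.21)^1 ≈ 4.86
i=2: S_2 = -4.02 * (-1.21)^2 ≈ -5.89
i=3: S_3 = -4.02 * (-1.21)^3 ≈ 7.12
The first 4 terms are: [-4.02, 4.86, -5.89, 7.12]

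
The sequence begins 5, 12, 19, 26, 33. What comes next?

Differences: 12 - 5 = 7
This is an arithmetic sequence with common difference d = 7.
Next term = 33 + 7 = 40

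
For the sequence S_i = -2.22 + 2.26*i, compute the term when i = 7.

S_7 = -2.22 + 2.26*7 = -2.22 + 15.82 = 13.6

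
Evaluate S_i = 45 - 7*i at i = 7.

S_7 = 45 + -7*7 = 45 + -49 = -4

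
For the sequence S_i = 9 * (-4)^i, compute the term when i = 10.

S_10 = 9 * (-4)^10 = 9 * 1048576 = 9437184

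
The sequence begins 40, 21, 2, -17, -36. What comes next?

Differences: 21 - 40 = -19
This is an arithmetic sequence with common difference d = -19.
Next term = -36 + -19 = -55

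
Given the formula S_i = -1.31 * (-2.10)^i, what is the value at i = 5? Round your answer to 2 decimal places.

S_5 = -1.31 * (-2.1)^5 ≈ -1.31 * -40.841 ≈ 53.5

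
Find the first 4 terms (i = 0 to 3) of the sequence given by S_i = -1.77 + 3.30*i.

This is an arithmetic sequence.
i=0: S_0 = -1.77 + 3.3*0 = -1.77
i=1: S_1 = -1.77 + 3.3*1 = 1.53
i=2: S_2 = -1.77 + 3.3*2 = 4.83
i=3: S_3 = -1.77 + 3.3*3 = 8.13
The first 4 terms are: [-1.77, 1.53, 4.83, 8.13]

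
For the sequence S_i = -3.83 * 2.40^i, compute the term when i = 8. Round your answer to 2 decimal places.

S_8 = -3.83 * 2.4^8 ≈ -3.83 * 1100.7531 ≈ -4215.88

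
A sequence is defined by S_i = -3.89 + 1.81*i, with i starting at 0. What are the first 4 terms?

This is an arithmetic sequence.
i=0: S_0 = -3.89 + 1.81*0 = -3.89
i=1: S_1 = -3.89 + 1.81*1 = -2.08
i=2: S_2 = -3.89 + 1.81*2 = -0.27
i=3: S_3 = -3.89 + 1.81*3 = 1.54
The first 4 terms are: [-3.89, -2.08, -0.27, 1.54]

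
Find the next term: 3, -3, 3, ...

Ratios: -3 / 3 = -1.0
This is a geometric sequence with common ratio r = -1.
Next term = 3 * -1 = -3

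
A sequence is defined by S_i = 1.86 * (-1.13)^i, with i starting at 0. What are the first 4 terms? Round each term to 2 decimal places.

This is a geometric sequence.
i=0: S_0 = 1.86 * (-1.13)^0 = 1.86
i=1: S_1 = 1.86 * (-1.13)^1 ≈ -2.1
i=2: S_2 = 1.86 * (-1.13)^2 ≈ 2.38
i=3: S_3 = 1.86 * (-1.13)^3 ≈ -2.68
The first 4 terms are: [1.86, -2.1, 2.38, -2.68]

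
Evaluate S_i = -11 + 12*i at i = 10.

S_10 = -11 + 12*10 = -11 + 120 = 109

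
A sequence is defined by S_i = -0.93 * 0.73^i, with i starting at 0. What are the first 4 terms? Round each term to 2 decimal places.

This is a geometric sequence.
i=0: S_0 = -0.93 * 0.73^0 = -0.93
i=1: S_1 = -0.93 * 0.73^1 ≈ -0.68
i=2: S_2 = -0.93 * 0.73^2 ≈ -0.5
i=3: S_3 = -0.93 * 0.73^3 ≈ -0.36
The first 4 terms are: [-0.93, -0.68, -0.5, -0.36]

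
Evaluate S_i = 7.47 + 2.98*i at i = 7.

S_7 = 7.47 + 2.98*7 = 7.47 + 20.86 = 28.33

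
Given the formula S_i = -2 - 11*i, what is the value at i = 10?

S_10 = -2 + -11*10 = -2 + -110 = -112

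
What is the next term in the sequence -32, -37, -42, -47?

Differences: -37 - -32 = -5
This is an arithmetic sequence with common difference d = -5.
Next term = -47 + -5 = -52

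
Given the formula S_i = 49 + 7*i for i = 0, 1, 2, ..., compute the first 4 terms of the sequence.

This is an arithmetic sequence.
i=0: S_0 = 49 + 7*0 = 49
i=1: S_1 = 49 + 7*1 = 56
i=2: S_2 = 49 + 7*2 = 63
i=3: S_3 = 49 + 7*3 = 70
The first 4 terms are: [49, 56, 63, 70]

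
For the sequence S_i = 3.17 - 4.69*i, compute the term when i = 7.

S_7 = 3.17 + -4.69*7 = 3.17 + -32.83 = -29.66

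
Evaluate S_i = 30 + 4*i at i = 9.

S_9 = 30 + 4*9 = 30 + 36 = 66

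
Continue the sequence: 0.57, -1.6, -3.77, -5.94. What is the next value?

Differences: -1.6 - 0.57 = -2.17
This is an arithmetic sequence with common difference d = -2.17.
Next term = -5.94 + -2.17 = -8.11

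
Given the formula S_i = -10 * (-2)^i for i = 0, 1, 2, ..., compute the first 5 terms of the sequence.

This is a geometric sequence.
i=0: S_0 = -10 * (-2)^0 = -10
i=1: S_1 = -10 * (-2)^1 = 20
i=2: S_2 = -10 * (-2)^2 = -40
i=3: S_3 = -10 * (-2)^3 = 80
i=4: S_4 = -10 * (-2)^4 = -160
The first 5 terms are: [-10, 20, -40, 80, -160]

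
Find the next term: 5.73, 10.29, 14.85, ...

Differences: 10.29 - 5.73 = 4.56
This is an arithmetic sequence with common difference d = 4.56.
Next term = 14.85 + 4.56 = 19.41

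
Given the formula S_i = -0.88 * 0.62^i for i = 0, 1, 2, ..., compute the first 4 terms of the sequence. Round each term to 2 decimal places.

This is a geometric sequence.
i=0: S_0 = -0.88 * 0.62^0 = -0.88
i=1: S_1 = -0.88 * 0.62^1 ≈ -0.55
i=2: S_2 = -0.88 * 0.62^2 ≈ -0.34
i=3: S_3 = -0.88 * 0.62^3 ≈ -0.21
The first 4 terms are: [-0.88, -0.55, -0.34, -0.21]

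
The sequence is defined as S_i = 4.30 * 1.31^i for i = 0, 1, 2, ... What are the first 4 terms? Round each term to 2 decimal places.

This is a geometric sequence.
i=0: S_0 = 4.3 * 1.31^0 = 4.3
i=1: S_1 = 4.3 * 1.31^1 ≈ 5.63
i=2: S_2 = 4.3 * 1.31^2 ≈ 7.38
i=3: S_3 = 4.3 * 1.31^3 ≈ 9.67
The first 4 terms are: [4.3, 5.63, 7.38, 9.67]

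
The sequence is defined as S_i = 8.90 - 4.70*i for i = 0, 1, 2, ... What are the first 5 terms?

This is an arithmetic sequence.
i=0: S_0 = 8.9 + -4.7*0 = 8.9
i=1: S_1 = 8.9 + -4.7*1 = 4.2
i=2: S_2 = 8.9 + -4.7*2 = -0.5
i=3: S_3 = 8.9 + -4.7*3 = -5.2
i=4: S_4 = 8.9 + -4.7*4 = -9.9
The first 5 terms are: [8.9, 4.2, -0.5, -5.2, -9.9]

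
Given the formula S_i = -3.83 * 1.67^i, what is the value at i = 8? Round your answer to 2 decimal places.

S_8 = -3.83 * 1.67^8 ≈ -3.83 * 60.4967 ≈ -231.7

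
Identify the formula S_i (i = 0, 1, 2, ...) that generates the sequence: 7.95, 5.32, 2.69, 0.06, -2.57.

Check differences: 5.32 - 7.95 = -2.63
2.69 - 5.32 = -2.63
Common difference d = -2.63.
First term a = 7.95.
Formula: S_i = 7.95 - 2.63*i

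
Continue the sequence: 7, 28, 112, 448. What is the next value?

Ratios: 28 / 7 = 4.0
This is a geometric sequence with common ratio r = 4.
Next term = 448 * 4 = 1792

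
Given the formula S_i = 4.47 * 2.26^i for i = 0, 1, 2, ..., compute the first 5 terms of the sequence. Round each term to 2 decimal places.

This is a geometric sequence.
i=0: S_0 = 4.47 * 2.26^0 = 4.47
i=1: S_1 = 4.47 * 2.26^1 ≈ 10.1
i=2: S_2 = 4.47 * 2.26^2 ≈ 22.83
i=3: S_3 = 4.47 * 2.26^3 ≈ 51.6
i=4: S_4 = 4.47 * 2.26^4 ≈ 116.61
The first 5 terms are: [4.47, 10.1, 22.83, 51.6, 116.61]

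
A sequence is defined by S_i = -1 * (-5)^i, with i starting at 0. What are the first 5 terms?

This is a geometric sequence.
i=0: S_0 = -1 * (-5)^0 = -1
i=1: S_1 = -1 * (-5)^1 = 5
i=2: S_2 = -1 * (-5)^2 = -25
i=3: S_3 = -1 * (-5)^3 = 125
i=4: S_4 = -1 * (-5)^4 = -625
The first 5 terms are: [-1, 5, -25, 125, -625]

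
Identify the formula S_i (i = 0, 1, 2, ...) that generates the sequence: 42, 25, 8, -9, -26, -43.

Check differences: 25 - 42 = -17
8 - 25 = -17
Common difference d = -17.
First term a = 42.
Formula: S_i = 42 - 17*i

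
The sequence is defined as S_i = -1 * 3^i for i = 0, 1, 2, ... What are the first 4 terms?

This is a geometric sequence.
i=0: S_0 = -1 * 3^0 = -1
i=1: S_1 = -1 * 3^1 = -3
i=2: S_2 = -1 * 3^2 = -9
i=3: S_3 = -1 * 3^3 = -27
The first 4 terms are: [-1, -3, -9, -27]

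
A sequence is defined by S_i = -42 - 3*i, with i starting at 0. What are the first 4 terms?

This is an arithmetic sequence.
i=0: S_0 = -42 + -3*0 = -42
i=1: S_1 = -42 + -3*1 = -45
i=2: S_2 = -42 + -3*2 = -48
i=3: S_3 = -42 + -3*3 = -51
The first 4 terms are: [-42, -45, -48, -51]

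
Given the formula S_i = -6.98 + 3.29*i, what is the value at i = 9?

S_9 = -6.98 + 3.29*9 = -6.98 + 29.61 = 22.63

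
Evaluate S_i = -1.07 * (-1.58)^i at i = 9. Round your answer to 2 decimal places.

S_9 = -1.07 * (-1.58)^9 ≈ -1.07 * -61.364 ≈ 65.66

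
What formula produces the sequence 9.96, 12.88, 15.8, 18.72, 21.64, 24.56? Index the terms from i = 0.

Check differences: 12.88 - 9.96 = 2.92
15.8 - 12.88 = 2.92
Common difference d = 2.92.
First term a = 9.96.
Formula: S_i = 9.96 + 2.92*i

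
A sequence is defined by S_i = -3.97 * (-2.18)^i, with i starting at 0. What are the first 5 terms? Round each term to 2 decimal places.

This is a geometric sequence.
i=0: S_0 = -3.97 * (-2.18)^0 = -3.97
i=1: S_1 = -3.97 * (-2.18)^1 ≈ 8.65
i=2: S_2 = -3.97 * (-2.18)^2 ≈ -18.87
i=3: S_3 = -3.97 * (-2.18)^3 ≈ 41.13
i=4: S_4 = -3.97 * (-2.18)^4 ≈ -89.66
The first 5 terms are: [-3.97, 8.65, -18.87, 41.13, -89.66]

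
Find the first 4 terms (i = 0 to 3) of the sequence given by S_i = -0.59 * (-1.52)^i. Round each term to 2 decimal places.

This is a geometric sequence.
i=0: S_0 = -0.59 * (-1.52)^0 = -0.59
i=1: S_1 = -0.59 * (-1.52)^1 ≈ 0.9
i=2: S_2 = -0.59 * (-1.52)^2 ≈ -1.36
i=3: S_3 = -0.59 * (-1.52)^3 ≈ 2.07
The first 4 terms are: [-0.59, 0.9, -1.36, 2.07]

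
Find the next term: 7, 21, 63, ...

Ratios: 21 / 7 = 3.0
This is a geometric sequence with common ratio r = 3.
Next term = 63 * 3 = 189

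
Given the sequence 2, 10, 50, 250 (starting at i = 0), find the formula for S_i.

Check ratios: 10 / 2 = 5.0
Common ratio r = 5.
First term a = 2.
Formula: S_i = 2 * 5^i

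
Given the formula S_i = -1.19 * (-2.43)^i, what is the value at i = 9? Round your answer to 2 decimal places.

S_9 = -1.19 * (-2.43)^9 ≈ -1.19 * -2954.3127 ≈ 3515.63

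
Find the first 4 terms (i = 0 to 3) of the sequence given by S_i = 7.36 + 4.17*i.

This is an arithmetic sequence.
i=0: S_0 = 7.36 + 4.17*0 = 7.36
i=1: S_1 = 7.36 + 4.17*1 = 11.53
i=2: S_2 = 7.36 + 4.17*2 = 15.7
i=3: S_3 = 7.36 + 4.17*3 = 19.87
The first 4 terms are: [7.36, 11.53, 15.7, 19.87]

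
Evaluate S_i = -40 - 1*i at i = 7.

S_7 = -40 + -1*7 = -40 + -7 = -47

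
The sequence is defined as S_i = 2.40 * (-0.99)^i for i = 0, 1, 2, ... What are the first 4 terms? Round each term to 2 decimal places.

This is a geometric sequence.
i=0: S_0 = 2.4 * (-0.99)^0 = 2.4
i=1: S_1 = 2.4 * (-0.99)^1 ≈ -2.38
i=2: S_2 = 2.4 * (-0.99)^2 ≈ 2.35
i=3: S_3 = 2.4 * (-0.99)^3 ≈ -2.33
The first 4 terms are: [2.4, -2.38, 2.35, -2.33]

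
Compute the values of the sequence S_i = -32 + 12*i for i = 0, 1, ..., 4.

This is an arithmetic sequence.
i=0: S_0 = -32 + 12*0 = -32
i=1: S_1 = -32 + 12*1 = -20
i=2: S_2 = -32 + 12*2 = -8
i=3: S_3 = -32 + 12*3 = 4
i=4: S_4 = -32 + 12*4 = 16
The first 5 terms are: [-32, -20, -8, 4, 16]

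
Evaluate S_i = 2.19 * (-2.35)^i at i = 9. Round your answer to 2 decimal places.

S_9 = 2.19 * (-2.35)^9 ≈ 2.19 * -2185.8017 ≈ -4786.91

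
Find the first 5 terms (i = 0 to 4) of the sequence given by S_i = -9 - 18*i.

This is an arithmetic sequence.
i=0: S_0 = -9 + -18*0 = -9
i=1: S_1 = -9 + -18*1 = -27
i=2: S_2 = -9 + -18*2 = -45
i=3: S_3 = -9 + -18*3 = -63
i=4: S_4 = -9 + -18*4 = -81
The first 5 terms are: [-9, -27, -45, -63, -81]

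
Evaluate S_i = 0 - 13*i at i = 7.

S_7 = 0 + -13*7 = 0 + -91 = -91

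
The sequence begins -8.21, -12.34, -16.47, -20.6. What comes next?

Differences: -12.34 - -8.21 = -4.13
This is an arithmetic sequence with common difference d = -4.13.
Next term = -20.6 + -4.13 = -24.73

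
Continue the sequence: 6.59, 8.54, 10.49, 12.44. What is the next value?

Differences: 8.54 - 6.59 = 1.95
This is an arithmetic sequence with common difference d = 1.95.
Next term = 12.44 + 1.95 = 14.39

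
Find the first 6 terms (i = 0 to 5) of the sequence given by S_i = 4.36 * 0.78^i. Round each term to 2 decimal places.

This is a geometric sequence.
i=0: S_0 = 4.36 * 0.78^0 = 4.36
i=1: S_1 = 4.36 * 0.78^1 ≈ 3.4
i=2: S_2 = 4.36 * 0.78^2 ≈ 2.65
i=3: S_3 = 4.36 * 0.78^3 ≈ 2.07
i=4: S_4 = 4.36 * 0.78^4 ≈ 1.61
i=5: S_5 = 4.36 * 0.78^5 ≈ 1.26
The first 6 terms are: [4.36, 3.4, 2.65, 2.07, 1.61, 1.26]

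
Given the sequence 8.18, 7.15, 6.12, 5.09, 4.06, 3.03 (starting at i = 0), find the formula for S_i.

Check differences: 7.15 - 8.18 = -1.03
6.12 - 7.15 = -1.03
Common difference d = -1.03.
First term a = 8.18.
Formula: S_i = 8.18 - 1.03*i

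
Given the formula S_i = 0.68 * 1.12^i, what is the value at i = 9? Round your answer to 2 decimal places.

S_9 = 0.68 * 1.12^9 ≈ 0.68 * 2.7731 ≈ 1.89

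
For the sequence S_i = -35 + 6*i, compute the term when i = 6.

S_6 = -35 + 6*6 = -35 + 36 = 1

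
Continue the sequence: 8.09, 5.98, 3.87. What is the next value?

Differences: 5.98 - 8.09 = -2.11
This is an arithmetic sequence with common difference d = -2.11.
Next term = 3.87 + -2.11 = 1.76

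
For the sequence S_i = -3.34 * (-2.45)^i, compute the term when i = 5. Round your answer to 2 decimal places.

S_5 = -3.34 * (-2.45)^5 ≈ -3.34 * -88.2735 ≈ 294.83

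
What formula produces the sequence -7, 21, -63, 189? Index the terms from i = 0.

Check ratios: 21 / -7 = -3.0
Common ratio r = -3.
First term a = -7.
Formula: S_i = -7 * (-3)^i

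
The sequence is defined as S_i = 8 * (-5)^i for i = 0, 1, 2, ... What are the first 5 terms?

This is a geometric sequence.
i=0: S_0 = 8 * (-5)^0 = 8
i=1: S_1 = 8 * (-5)^1 = -40
i=2: S_2 = 8 * (-5)^2 = 200
i=3: S_3 = 8 * (-5)^3 = -1000
i=4: S_4 = 8 * (-5)^4 = 5000
The first 5 terms are: [8, -40, 200, -1000, 5000]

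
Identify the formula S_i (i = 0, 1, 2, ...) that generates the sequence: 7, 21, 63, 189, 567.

Check ratios: 21 / 7 = 3.0
Common ratio r = 3.
First term a = 7.
Formula: S_i = 7 * 3^i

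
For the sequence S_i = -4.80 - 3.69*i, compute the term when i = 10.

S_10 = -4.8 + -3.69*10 = -4.8 + -36.9 = -41.7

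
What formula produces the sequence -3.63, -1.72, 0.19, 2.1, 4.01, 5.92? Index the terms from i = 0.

Check differences: -1.72 - -3.63 = 1.91
0.19 - -1.72 = 1.91
Common difference d = 1.91.
First term a = -3.63.
Formula: S_i = -3.63 + 1.91*i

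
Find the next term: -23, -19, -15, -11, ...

Differences: -19 - -23 = 4
This is an arithmetic sequence with common difference d = 4.
Next term = -11 + 4 = -7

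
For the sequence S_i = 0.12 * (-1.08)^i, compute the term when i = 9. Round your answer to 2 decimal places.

S_9 = 0.12 * (-1.08)^9 ≈ 0.12 * -1.999 ≈ -0.24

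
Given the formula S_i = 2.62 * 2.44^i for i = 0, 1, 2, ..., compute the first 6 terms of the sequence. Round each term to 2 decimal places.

This is a geometric sequence.
i=0: S_0 = 2.62 * 2.44^0 = 2.62
i=1: S_1 = 2.62 * 2.44^1 ≈ 6.39
i=2: S_2 = 2.62 * 2.44^2 ≈ 15.6
i=3: S_3 = 2.62 * 2.44^3 ≈ 38.06
i=4: S_4 = 2.62 * 2.44^4 ≈ 92.87
i=5: S_5 = 2.62 * 2.44^5 ≈ 226.6
The first 6 terms are: [2.62, 6.39, 15.6, 38.06, 92.87, 226.6]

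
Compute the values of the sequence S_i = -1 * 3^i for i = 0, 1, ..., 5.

This is a geometric sequence.
i=0: S_0 = -1 * 3^0 = -1
i=1: S_1 = -1 * 3^1 = -3
i=2: S_2 = -1 * 3^2 = -9
i=3: S_3 = -1 * 3^3 = -27
i=4: S_4 = -1 * 3^4 = -81
i=5: S_5 = -1 * 3^5 = -243
The first 6 terms are: [-1, -3, -9, -27, -81, -243]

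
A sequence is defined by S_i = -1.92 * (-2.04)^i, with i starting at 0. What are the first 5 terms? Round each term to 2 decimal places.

This is a geometric sequence.
i=0: S_0 = -1.92 * (-2.04)^0 = -1.92
i=1: S_1 = -1.92 * (-2.04)^1 ≈ 3.92
i=2: S_2 = -1.92 * (-2.04)^2 ≈ -7.99
i=3: S_3 = -1.92 * (-2.04)^3 ≈ 16.3
i=4: S_4 = -1.92 * (-2.04)^4 ≈ -33.25
The first 5 terms are: [-1.92, 3.92, -7.99, 16.3, -33.25]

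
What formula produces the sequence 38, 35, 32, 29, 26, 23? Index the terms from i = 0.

Check differences: 35 - 38 = -3
32 - 35 = -3
Common difference d = -3.
First term a = 38.
Formula: S_i = 38 - 3*i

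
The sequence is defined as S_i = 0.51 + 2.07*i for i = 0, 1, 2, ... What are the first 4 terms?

This is an arithmetic sequence.
i=0: S_0 = 0.51 + 2.07*0 = 0.51
i=1: S_1 = 0.51 + 2.07*1 = 2.58
i=2: S_2 = 0.51 + 2.07*2 = 4.65
i=3: S_3 = 0.51 + 2.07*3 = 6.72
The first 4 terms are: [0.51, 2.58, 4.65, 6.72]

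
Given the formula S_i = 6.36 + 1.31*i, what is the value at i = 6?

S_6 = 6.36 + 1.31*6 = 6.36 + 7.86 = 14.22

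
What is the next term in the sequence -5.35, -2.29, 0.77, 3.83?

Differences: -2.29 - -5.35 = 3.06
This is an arithmetic sequence with common difference d = 3.06.
Next term = 3.83 + 3.06 = 6.89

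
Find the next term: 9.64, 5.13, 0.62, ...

Differences: 5.13 - 9.64 = -4.51
This is an arithmetic sequence with common difference d = -4.51.
Next term = 0.62 + -4.51 = -3.89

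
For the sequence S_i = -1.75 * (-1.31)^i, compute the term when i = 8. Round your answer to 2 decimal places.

S_8 = -1.75 * (-1.31)^8 ≈ -1.75 * 8.673 ≈ -15.18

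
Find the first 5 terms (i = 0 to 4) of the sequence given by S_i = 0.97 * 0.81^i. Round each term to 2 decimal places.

This is a geometric sequence.
i=0: S_0 = 0.97 * 0.81^0 = 0.97
i=1: S_1 = 0.97 * 0.81^1 ≈ 0.79
i=2: S_2 = 0.97 * 0.81^2 ≈ 0.64
i=3: S_3 = 0.97 * 0.81^3 ≈ 0.52
i=4: S_4 = 0.97 * 0.81^4 ≈ 0.42
The first 5 terms are: [0.97, 0.79, 0.64, 0.52, 0.42]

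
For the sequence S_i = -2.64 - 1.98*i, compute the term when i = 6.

S_6 = -2.64 + -1.98*6 = -2.64 + -11.88 = -14.52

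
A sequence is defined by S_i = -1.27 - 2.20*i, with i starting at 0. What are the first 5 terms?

This is an arithmetic sequence.
i=0: S_0 = -1.27 + -2.2*0 = -1.27
i=1: S_1 = -1.27 + -2.2*1 = -3.47
i=2: S_2 = -1.27 + -2.2*2 = -5.67
i=3: S_3 = -1.27 + -2.2*3 = -7.87
i=4: S_4 = -1.27 + -2.2*4 = -10.07
The first 5 terms are: [-1.27, -3.47, -5.67, -7.87, -10.07]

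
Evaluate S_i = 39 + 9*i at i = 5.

S_5 = 39 + 9*5 = 39 + 45 = 84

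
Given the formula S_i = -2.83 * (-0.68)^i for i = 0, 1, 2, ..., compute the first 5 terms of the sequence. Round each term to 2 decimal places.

This is a geometric sequence.
i=0: S_0 = -2.83 * (-0.68)^0 = -2.83
i=1: S_1 = -2.83 * (-0.68)^1 ≈ 1.92
i=2: S_2 = -2.83 * (-0.68)^2 ≈ -1.31
i=3: S_3 = -2.83 * (-0.68)^3 ≈ 0.89
i=4: S_4 = -2.83 * (-0.68)^4 ≈ -0.61
The first 5 terms are: [-2.83, 1.92, -1.31, 0.89, -0.61]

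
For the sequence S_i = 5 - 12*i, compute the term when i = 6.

S_6 = 5 + -12*6 = 5 + -72 = -67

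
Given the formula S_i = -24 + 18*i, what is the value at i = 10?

S_10 = -24 + 18*10 = -24 + 180 = 156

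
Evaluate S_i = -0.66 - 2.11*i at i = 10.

S_10 = -0.66 + -2.11*10 = -0.66 + -21.1 = -21.76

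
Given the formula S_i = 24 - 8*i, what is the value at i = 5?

S_5 = 24 + -8*5 = 24 + -40 = -16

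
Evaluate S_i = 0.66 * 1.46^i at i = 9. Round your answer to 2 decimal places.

S_9 = 0.66 * 1.46^9 ≈ 0.66 * 30.1423 ≈ 19.89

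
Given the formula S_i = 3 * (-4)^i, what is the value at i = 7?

S_7 = 3 * (-4)^7 = 3 * -16384 = -49152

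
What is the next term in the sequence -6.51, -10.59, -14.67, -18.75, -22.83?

Differences: -10.59 - -6.51 = -4.08
This is an arithmetic sequence with common difference d = -4.08.
Next term = -22.83 + -4.08 = -26.91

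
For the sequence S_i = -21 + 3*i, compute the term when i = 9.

S_9 = -21 + 3*9 = -21 + 27 = 6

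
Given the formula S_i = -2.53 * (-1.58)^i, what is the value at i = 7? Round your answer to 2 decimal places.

S_7 = -2.53 * (-1.58)^7 ≈ -2.53 * -24.581 ≈ 62.19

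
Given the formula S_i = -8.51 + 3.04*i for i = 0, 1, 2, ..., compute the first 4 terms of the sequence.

This is an arithmetic sequence.
i=0: S_0 = -8.51 + 3.04*0 = -8.51
i=1: S_1 = -8.51 + 3.04*1 = -5.47
i=2: S_2 = -8.51 + 3.04*2 = -2.43
i=3: S_3 = -8.51 + 3.04*3 = 0.61
The first 4 terms are: [-8.51, -5.47, -2.43, 0.61]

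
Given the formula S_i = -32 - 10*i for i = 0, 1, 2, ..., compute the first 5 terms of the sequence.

This is an arithmetic sequence.
i=0: S_0 = -32 + -10*0 = -32
i=1: S_1 = -32 + -10*1 = -42
i=2: S_2 = -32 + -10*2 = -52
i=3: S_3 = -32 + -10*3 = -62
i=4: S_4 = -32 + -10*4 = -72
The first 5 terms are: [-32, -42, -52, -62, -72]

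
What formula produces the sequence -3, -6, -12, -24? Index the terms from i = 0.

Check ratios: -6 / -3 = 2.0
Common ratio r = 2.
First term a = -3.
Formula: S_i = -3 * 2^i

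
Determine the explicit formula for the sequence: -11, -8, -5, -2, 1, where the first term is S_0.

Check differences: -8 - -11 = 3
-5 - -8 = 3
Common difference d = 3.
First term a = -11.
Formula: S_i = -11 + 3*i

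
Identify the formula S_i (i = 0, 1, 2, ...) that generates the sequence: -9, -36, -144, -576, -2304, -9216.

Check ratios: -36 / -9 = 4.0
Common ratio r = 4.
First term a = -9.
Formula: S_i = -9 * 4^i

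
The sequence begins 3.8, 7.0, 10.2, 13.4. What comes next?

Differences: 7.0 - 3.8 = 3.2
This is an arithmetic sequence with common difference d = 3.2.
Next term = 13.4 + 3.2 = 16.6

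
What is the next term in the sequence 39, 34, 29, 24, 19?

Differences: 34 - 39 = -5
This is an arithmetic sequence with common difference d = -5.
Next term = 19 + -5 = 14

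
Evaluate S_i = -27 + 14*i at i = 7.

S_7 = -27 + 14*7 = -27 + 98 = 71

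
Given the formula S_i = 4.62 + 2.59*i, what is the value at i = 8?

S_8 = 4.62 + 2.59*8 = 4.62 + 20.72 = 25.34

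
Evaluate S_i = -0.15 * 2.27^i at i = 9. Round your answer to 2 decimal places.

S_9 = -0.15 * 2.27^9 ≈ -0.15 * 1600.4154 ≈ -240.06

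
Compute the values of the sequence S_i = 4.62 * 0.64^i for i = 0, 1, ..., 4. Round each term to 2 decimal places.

This is a geometric sequence.
i=0: S_0 = 4.62 * 0.64^0 = 4.62
i=1: S_1 = 4.62 * 0.64^1 ≈ 2.96
i=2: S_2 = 4.62 * 0.64^2 ≈ 1.89
i=3: S_3 = 4.62 * 0.64^3 ≈ 1.21
i=4: S_4 = 4.62 * 0.64^4 ≈ 0.78
The first 5 terms are: [4.62, 2.96, 1.89, 1.21, 0.78]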